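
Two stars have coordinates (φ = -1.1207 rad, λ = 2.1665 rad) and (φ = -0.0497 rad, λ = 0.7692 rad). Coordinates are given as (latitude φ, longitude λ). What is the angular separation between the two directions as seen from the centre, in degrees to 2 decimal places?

Let φ₁ = -1.1207 rad, φ₂ = -0.0497 rad, and Δλ = -1.3973 rad.
cos c = sin φ₁ sin φ₂ + cos φ₁ cos φ₂ cos Δλ = (-0.9004)(-0.0497) + (0.4351)(0.9988)(0.1726) = 0.11974,
so c = arccos(0.11974) = 1.45077 rad.
So the angular separation is 83.12°.

83.12°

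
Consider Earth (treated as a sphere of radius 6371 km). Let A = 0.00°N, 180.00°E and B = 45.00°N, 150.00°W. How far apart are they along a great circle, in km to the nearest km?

5809 km

With latitudes φ₁ = 0.000°, φ₂ = 45.000° and longitude difference Δλ = 30.000°:
cos c = sin φ₁ sin φ₂ + cos φ₁ cos φ₂ cos Δλ = (0.0000)(0.7071) + (1.0000)(0.7071)(0.8660) = 0.61237,
so c = arccos(0.61237) = 0.91174 rad.
Distance = R·c = 6371 × 0.9117 ≈ 5809 km.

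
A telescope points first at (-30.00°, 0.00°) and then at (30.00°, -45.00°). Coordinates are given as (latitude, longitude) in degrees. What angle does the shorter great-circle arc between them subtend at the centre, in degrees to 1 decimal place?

Let φ₁ = -0.5236 rad, φ₂ = 0.5236 rad, and Δλ = -0.7854 rad.
cos c = sin φ₁ sin φ₂ + cos φ₁ cos φ₂ cos Δλ = (-0.5000)(0.5000) + (0.8660)(0.8660)(0.7071) = 0.28033,
so c = arccos(0.28033) = 1.28666 rad.
So the angular separation is 73.7°.

73.7°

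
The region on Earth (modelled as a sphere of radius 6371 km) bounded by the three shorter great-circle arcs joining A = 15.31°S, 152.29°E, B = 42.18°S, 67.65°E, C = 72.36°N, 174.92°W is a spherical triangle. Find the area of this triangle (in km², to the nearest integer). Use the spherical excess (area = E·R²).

73122340 km²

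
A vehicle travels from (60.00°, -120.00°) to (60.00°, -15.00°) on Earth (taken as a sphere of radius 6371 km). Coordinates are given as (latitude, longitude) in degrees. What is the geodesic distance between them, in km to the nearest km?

With latitudes φ₁ = 60.000°, φ₂ = 60.000° and longitude difference Δλ = 105.000°:
cos c = sin φ₁ sin φ₂ + cos φ₁ cos φ₂ cos Δλ = (0.8660)(0.8660) + (0.5000)(0.5000)(-0.2588) = 0.68530,
so c = arccos(0.68530) = 0.81579 rad.
Distance = R·c = 6371 × 0.8158 ≈ 5197 km.

5197 km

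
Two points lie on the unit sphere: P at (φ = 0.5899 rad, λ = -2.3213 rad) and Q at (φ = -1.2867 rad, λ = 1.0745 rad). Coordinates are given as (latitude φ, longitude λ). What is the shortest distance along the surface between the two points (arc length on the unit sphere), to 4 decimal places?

In radians: φ₁ = 0.5899, φ₂ = -1.2867, Δλ = -165.435° = -2.8874 rad.
cos c = sin φ₁ sin φ₂ + cos φ₁ cos φ₂ cos Δλ = (0.5563)(-0.9599) + (0.8310)(0.2803)(-0.9679) = -0.75941,
so c = arccos(-0.75941) = 2.43321 rad.
On the unit sphere the arc length equals the central angle: 2.4332.

2.4332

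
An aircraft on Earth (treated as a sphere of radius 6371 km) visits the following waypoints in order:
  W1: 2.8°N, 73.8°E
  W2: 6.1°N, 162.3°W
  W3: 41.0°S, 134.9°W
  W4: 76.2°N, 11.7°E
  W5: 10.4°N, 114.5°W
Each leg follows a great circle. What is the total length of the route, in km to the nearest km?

45200 km

Leg W1→W2: central angle 2.1516 rad, distance 13708.1 km.
Leg W2→W3: central angle 0.9316 rad, distance 5935.4 km.
Leg W3→W4: central angle 2.4774 rad, distance 15783.5 km.
Leg W4→W5: central angle 1.5340 rad, distance 9773.4 km.
Total: 13708.1 + 5935.4 + 15783.5 + 9773.4 ≈ 45200 km.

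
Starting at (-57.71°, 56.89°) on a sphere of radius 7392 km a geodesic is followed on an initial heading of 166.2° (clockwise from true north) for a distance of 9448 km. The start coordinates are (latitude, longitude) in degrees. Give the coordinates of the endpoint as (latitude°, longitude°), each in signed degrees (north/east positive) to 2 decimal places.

-47.78°, -142.98°

Angular distance δ = d/R = 9448/7392 = 1.27814 rad; initial bearing θ = 2.9007 rad.
sin φ₂ = sin φ₁ cos δ + cos φ₁ sin δ cos θ = (-0.8454)(0.2885) + (0.5342)(0.9575)(-0.9711) = -0.7406, so φ₂ = -47.78°.
Δλ = atan2(sin θ sin δ cos φ₁, cos δ − sin φ₁ sin φ₂) = atan2(0.1220, -0.3376) = 160.129°.
λ₂ = 56.890° + 160.129° = 217.02° → -142.98° after wrapping to (−180°, 180°].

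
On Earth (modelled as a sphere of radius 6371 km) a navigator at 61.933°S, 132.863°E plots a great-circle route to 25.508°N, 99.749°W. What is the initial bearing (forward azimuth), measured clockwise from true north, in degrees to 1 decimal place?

With φ₁ = -1.0809, φ₂ = 0.4452, Δλ = 2.2233 rad, the forward-azimuth formula gives
θ = atan2( sin Δλ cos φ₂ , cos φ₁ sin φ₂ − sin φ₁ cos φ₂ cos Δλ ) = atan2(0.7171, -0.2810) = 111.40°.
So the initial bearing is 111.4°.

111.4°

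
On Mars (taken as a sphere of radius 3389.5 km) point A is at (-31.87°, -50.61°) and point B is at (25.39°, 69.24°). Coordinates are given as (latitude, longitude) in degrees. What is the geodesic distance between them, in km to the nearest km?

7540 km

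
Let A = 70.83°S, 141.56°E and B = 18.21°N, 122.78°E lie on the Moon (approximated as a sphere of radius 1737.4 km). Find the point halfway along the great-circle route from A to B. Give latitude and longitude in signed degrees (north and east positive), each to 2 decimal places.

The central angle between A and B is δ = 1.5706 rad.
With f = 0.5, the slerp weights are sin((1−f)δ)/sin δ = 0.7071 and sin(fδ)/sin δ = 0.7071.
Weighted sum of the unit vectors: (0.7071)·(-0.2572,0.2041,-0.9445) + (0.7071)·(-0.5143,0.7986,0.3125) = (-0.5455, 0.7090, -0.4469).
Converting back: φ = atan2(z, √(x²+y²)) = -26.54°, λ = atan2(y, x) = 127.57°.

-26.54°, 127.57°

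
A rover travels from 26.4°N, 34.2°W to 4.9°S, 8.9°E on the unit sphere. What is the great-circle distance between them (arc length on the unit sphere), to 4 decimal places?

In radians: φ₁ = 0.4608, φ₂ = -0.0855, Δλ = 43.100° = 0.7522 rad.
Haversine: a = sin²(Δφ/2) + cos φ₁ cos φ₂ sin²(Δλ/2) = 0.0728 + (0.8957)(0.9963)(0.1349) = 0.19318.
Central angle c = 2·arcsin(√a) = 0.91013 rad.
On the unit sphere the arc length equals the central angle: 0.9101.

0.9101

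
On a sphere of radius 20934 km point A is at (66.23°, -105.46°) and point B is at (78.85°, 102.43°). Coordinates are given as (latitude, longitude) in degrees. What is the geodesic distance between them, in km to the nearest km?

12424 km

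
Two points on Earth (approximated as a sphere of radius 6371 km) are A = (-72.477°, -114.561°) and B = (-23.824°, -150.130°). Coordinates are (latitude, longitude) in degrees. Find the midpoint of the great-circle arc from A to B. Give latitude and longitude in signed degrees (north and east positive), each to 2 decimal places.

The central angle between A and B is δ = 0.9157 rad.
With f = 0.5, the slerp weights are sin((1−f)δ)/sin δ = 0.5574 and sin(fδ)/sin δ = 0.5574.
Weighted sum of the unit vectors: (0.5574)·(-0.1252,-0.2738,-0.9536) + (0.5574)·(-0.7933,-0.4556,-0.4039) = (-0.5119, -0.4066, -0.7567).
Converting back: φ = atan2(z, √(x²+y²)) = -49.17°, λ = atan2(y, x) = -141.54°.

-49.17°, -141.54°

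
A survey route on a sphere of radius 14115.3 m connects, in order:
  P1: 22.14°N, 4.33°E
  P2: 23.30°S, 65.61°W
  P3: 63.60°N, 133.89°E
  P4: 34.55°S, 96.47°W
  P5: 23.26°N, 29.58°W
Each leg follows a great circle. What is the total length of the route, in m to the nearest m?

Leg P1→P2: central angle 1.4276 rad, distance 20150.6 m.
Leg P2→P3: central angle 2.4027 rad, distance 33915.5 m.
Leg P3→P4: central angle 2.4063 rad, distance 33965.2 m.
Leg P4→P5: central angle 1.4977 rad, distance 21140.4 m.
Total: 20150.6 + 33915.5 + 33965.2 + 21140.4 ≈ 109172 m.

109172 m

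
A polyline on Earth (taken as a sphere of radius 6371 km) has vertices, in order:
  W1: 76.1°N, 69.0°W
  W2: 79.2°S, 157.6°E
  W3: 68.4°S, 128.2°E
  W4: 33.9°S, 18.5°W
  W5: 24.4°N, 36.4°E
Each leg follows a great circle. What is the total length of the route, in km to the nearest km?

Leg W1→W2: central angle 2.9650 rad, distance 18890.1 km.
Leg W2→W3: central angle 0.2311 rad, distance 1472.7 km.
Leg W3→W4: central angle 1.3045 rad, distance 8310.7 km.
Leg W4→W5: central angle 1.3651 rad, distance 8697.2 km.
Total: 18890.1 + 1472.7 + 8310.7 + 8697.2 ≈ 37371 km.

37371 km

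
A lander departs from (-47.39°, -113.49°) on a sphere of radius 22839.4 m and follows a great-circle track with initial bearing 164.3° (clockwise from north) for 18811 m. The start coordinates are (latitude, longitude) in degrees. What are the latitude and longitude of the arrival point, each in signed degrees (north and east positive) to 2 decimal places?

Angular distance δ = d/R = 18811/22839.4 = 0.82362 rad; initial bearing θ = 2.8676 rad.
sin φ₂ = sin φ₁ cos δ + cos φ₁ sin δ cos θ = (-0.7360)(0.6796) + (0.6770)(0.7336)(-0.9627) = -0.9783, so φ₂ = -78.04°.
Δλ = atan2(sin θ sin δ cos φ₁, cos δ − sin φ₁ sin φ₂) = atan2(0.1344, -0.0404) = 106.740°.
λ₂ = -113.490° + 106.740° = -6.75°.

-78.04°, -6.75°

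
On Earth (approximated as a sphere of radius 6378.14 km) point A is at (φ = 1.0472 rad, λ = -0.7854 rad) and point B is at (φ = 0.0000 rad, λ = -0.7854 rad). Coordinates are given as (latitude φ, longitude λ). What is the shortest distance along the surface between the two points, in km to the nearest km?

6679 km

In radians: φ₁ = 1.0472, φ₂ = 0.0000, Δλ = 0.000° = 0.0000 rad.
cos c = sin φ₁ sin φ₂ + cos φ₁ cos φ₂ cos Δλ = (0.8660)(0.0000) + (0.5000)(1.0000)(1.0000) = 0.50000,
so c = arccos(0.50000) = 1.04720 rad.
Distance = R·c = 6378.14 × 1.0472 ≈ 6679 km.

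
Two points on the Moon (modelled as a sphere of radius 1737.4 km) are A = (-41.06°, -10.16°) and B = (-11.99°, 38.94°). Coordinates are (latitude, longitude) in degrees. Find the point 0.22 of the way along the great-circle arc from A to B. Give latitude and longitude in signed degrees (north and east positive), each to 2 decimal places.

The central angle between A and B is δ = 0.9029 rad.
With f = 0.22, the slerp weights are sin((1−f)δ)/sin δ = 0.8247 and sin(fδ)/sin δ = 0.2513.
Weighted sum of the unit vectors: (0.8247)·(0.7422,-0.1330,-0.6568) + (0.2513)·(0.7608,0.6148,-0.2077) = (0.8033, 0.0448, -0.5939).
Converting back: φ = atan2(z, √(x²+y²)) = -36.43°, λ = atan2(y, x) = 3.19°.

-36.43°, 3.19°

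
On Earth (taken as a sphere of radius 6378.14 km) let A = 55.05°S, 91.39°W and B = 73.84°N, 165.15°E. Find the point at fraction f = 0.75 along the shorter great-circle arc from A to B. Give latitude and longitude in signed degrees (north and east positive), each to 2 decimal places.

48.08°, -133.94°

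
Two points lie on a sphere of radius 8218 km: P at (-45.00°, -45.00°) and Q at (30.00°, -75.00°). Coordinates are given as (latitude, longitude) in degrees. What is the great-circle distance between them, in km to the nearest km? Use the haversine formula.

11448 km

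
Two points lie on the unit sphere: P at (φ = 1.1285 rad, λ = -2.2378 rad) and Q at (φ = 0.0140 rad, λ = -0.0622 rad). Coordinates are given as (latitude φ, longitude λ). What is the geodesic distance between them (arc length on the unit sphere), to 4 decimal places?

1.8036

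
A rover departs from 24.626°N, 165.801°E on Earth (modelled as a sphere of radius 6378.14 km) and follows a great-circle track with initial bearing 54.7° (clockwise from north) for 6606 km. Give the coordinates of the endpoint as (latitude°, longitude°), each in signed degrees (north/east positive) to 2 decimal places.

Angular distance δ = d/R = 6606/6378.14 = 1.03573 rad; initial bearing θ = 0.9547 rad.
sin φ₂ = sin φ₁ cos δ + cos φ₁ sin δ cos θ = (0.4167)(0.5099) + (0.9090)(0.8602)(0.5779) = 0.6644, so φ₂ = 41.63°.
Δλ = atan2(sin θ sin δ cos φ₁, cos δ − sin φ₁ sin φ₂) = atan2(0.6382, 0.2331) = 69.938°.
λ₂ = 165.801° + 69.938° = 235.74° → -124.26° after wrapping to (−180°, 180°].

41.63°, -124.26°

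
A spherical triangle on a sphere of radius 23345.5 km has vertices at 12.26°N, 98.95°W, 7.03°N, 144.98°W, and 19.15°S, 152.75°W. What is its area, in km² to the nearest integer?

104010647 km²

Side lengths (central angles): a = 0.4761, b = 1.0752, c = 0.7963 rad; semiperimeter s = 1.1738.
By l'Huilier's theorem, tan(E/4) = √[tan(s/2) tan((s−a)/2) tan((s−b)/2) tan((s−c)/2)], giving spherical excess E = 0.1908 rad.
Area = E·R² = 0.1908 × (23345.5)² ≈ 104010647 km².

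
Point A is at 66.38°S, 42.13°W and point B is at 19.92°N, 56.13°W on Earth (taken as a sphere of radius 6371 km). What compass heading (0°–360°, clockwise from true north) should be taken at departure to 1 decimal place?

346.8°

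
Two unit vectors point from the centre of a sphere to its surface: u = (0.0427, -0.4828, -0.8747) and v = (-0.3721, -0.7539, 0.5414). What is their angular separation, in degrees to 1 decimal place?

97.2°

u·v = -0.1255; |u| = 1.0000, |v| = 1.0000.
cos θ = (u·v)/(|u||v|) = -0.1255, so θ = 97.2°.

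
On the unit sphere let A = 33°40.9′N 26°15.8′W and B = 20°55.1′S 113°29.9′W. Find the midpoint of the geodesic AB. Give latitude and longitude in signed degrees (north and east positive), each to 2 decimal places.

8.77°, -73.03°

Central angle δ = 1.7320 rad. Interpolating on the sphere with fraction f = 0.5:
P = [sin((1−f)δ)·A + sin(fδ)·B] / sin δ = 0.7718·A + 0.7718·B in Cartesian coordinates,
giving P = (0.2885, -0.9453, 0.1525), i.e. latitude 8.77°, longitude -73.03°.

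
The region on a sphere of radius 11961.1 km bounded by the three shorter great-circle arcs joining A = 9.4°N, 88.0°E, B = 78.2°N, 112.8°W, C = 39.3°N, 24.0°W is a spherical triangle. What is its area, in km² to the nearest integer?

Side lengths (central angles): a = 0.8978, b = 1.7544, c = 1.5995 rad; semiperimeter s = 2.1259.
By l'Huilier's theorem, tan(E/4) = √[tan(s/2) tan((s−a)/2) tan((s−b)/2) tan((s−c)/2)], giving spherical excess E = 0.9920 rad.
Area = E·R² = 0.9920 × (11961.1)² ≈ 141928780 km².

141928780 km²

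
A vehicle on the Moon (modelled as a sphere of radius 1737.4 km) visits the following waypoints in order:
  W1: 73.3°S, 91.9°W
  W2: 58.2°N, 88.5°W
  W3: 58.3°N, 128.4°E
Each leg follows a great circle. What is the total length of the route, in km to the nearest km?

5804 km

Leg W1→W2: central angle 2.2955 rad, distance 3988.1 km.
Leg W2→W3: central angle 1.0453 rad, distance 1816.1 km.
Total: 3988.1 + 1816.1 ≈ 5804 km.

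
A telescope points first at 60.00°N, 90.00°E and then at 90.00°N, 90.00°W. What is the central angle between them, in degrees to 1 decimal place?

30.0°

In radians: φ₁ = 1.0472, φ₂ = 1.5708, Δλ = -180.000° = -3.1416 rad.
Haversine: a = sin²(Δφ/2) + cos φ₁ cos φ₂ sin²(Δλ/2) = 0.0670 + (0.5000)(0.0000)(1.0000) = 0.06699.
Central angle c = 2·arcsin(√a) = 0.52360 rad.
So the angular separation is 30.0°.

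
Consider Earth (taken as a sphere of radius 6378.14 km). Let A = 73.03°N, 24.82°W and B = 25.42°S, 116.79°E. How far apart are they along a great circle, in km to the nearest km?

14261 km

In radians: φ₁ = 1.2746, φ₂ = -0.4437, Δλ = 141.610° = 2.4716 rad.
cos c = sin φ₁ sin φ₂ + cos φ₁ cos φ₂ cos Δλ = (0.9565)(-0.4293) + (0.2919)(0.9032)(-0.7838) = -0.61718,
so c = arccos(-0.61718) = 2.23595 rad.
Distance = R·c = 6378.14 × 2.2360 ≈ 14261 km.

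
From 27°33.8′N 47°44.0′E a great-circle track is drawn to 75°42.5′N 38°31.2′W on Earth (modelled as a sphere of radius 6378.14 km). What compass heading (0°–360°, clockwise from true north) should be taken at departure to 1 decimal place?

With φ₁ = 0.4811, φ₂ = 1.3214, Δλ = -1.5054 rad, the forward-azimuth formula gives
θ = atan2( sin Δλ cos φ₂ , cos φ₁ sin φ₂ − sin φ₁ cos φ₂ cos Δλ ) = atan2(-0.2463, 0.8516) = -16.13°.
Adding 360° brings this into [0°, 360°): 343.9°.

343.9°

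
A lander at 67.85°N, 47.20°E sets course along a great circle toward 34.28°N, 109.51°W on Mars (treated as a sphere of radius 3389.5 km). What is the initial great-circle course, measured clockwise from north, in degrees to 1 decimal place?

340.4°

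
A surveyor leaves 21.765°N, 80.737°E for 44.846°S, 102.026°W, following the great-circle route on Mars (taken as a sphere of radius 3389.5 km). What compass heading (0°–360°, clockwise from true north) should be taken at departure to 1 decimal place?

175.0°

With φ₁ = 0.3799, φ₂ = -0.7827, Δλ = 3.0934 rad, the forward-azimuth formula gives
θ = atan2( sin Δλ cos φ₂ , cos φ₁ sin φ₂ − sin φ₁ cos φ₂ cos Δλ ) = atan2(0.0342, -0.3923) = 175.02°.
So the initial bearing is 175.0°.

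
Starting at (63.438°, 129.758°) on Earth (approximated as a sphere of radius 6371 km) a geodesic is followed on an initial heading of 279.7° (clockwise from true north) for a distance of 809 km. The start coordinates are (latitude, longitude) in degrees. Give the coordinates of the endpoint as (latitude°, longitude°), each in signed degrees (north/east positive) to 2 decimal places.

63.74°, 113.37°

Angular distance δ = d/R = 809/6371 = 0.12698 rad; initial bearing θ = 4.8817 rad.
sin φ₂ = sin φ₁ cos δ + cos φ₁ sin δ cos θ = (0.8945)(0.9919) + (0.4472)(0.1266)(0.1685) = 0.8968, so φ₂ = 63.74°.
Δλ = atan2(sin θ sin δ cos φ₁, cos δ − sin φ₁ sin φ₂) = atan2(-0.0558, 0.1898) = -16.387°.
λ₂ = 129.758° − 16.387° = 113.37°.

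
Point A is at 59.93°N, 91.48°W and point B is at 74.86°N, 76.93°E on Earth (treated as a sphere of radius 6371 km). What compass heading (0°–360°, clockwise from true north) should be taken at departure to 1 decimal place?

4.3°

Δλ = 168.410° = 2.9393 rad.
y = sin Δλ · cos φ₂ = (0.2009)(0.2612) = 0.0525
x = cos φ₁ sin φ₂ − sin φ₁ cos φ₂ cos Δλ = (0.5011)(0.9653) − (0.8654)(0.2612)(-0.9796) = 0.7051
θ = atan2(y, x) = 4.26°, so the bearing is 4.3°.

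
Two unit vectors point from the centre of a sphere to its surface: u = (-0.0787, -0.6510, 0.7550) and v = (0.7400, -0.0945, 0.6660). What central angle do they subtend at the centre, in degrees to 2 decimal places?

59.60°

u·v = 0.5061; |u| = 1.0000, |v| = 1.0000.
cos θ = (u·v)/(|u||v|) = 0.5061, so θ = 59.60°.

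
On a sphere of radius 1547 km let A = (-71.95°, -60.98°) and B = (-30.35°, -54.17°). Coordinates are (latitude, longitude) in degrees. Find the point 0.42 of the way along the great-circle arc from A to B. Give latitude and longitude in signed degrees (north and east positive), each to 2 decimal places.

-54.52°, -56.40°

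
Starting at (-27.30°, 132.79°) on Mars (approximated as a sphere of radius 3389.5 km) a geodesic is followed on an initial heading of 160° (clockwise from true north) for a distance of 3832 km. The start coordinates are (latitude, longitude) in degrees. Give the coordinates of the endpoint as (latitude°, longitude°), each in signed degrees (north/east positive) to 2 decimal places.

-71.96°, -135.14°

Angular distance δ = d/R = 3832/3389.5 = 1.13055 rad; initial bearing θ = 2.7925 rad.
sin φ₂ = sin φ₁ cos δ + cos φ₁ sin δ cos θ = (-0.4586)(0.4262) + (0.8886)(0.9046)(-0.9397) = -0.9509, so φ₂ = -71.96°.
Δλ = atan2(sin θ sin δ cos φ₁, cos δ − sin φ₁ sin φ₂) = atan2(0.2749, -0.0100) = 92.073°.
λ₂ = 132.790° + 92.073° = 224.86° → -135.14° after wrapping to (−180°, 180°].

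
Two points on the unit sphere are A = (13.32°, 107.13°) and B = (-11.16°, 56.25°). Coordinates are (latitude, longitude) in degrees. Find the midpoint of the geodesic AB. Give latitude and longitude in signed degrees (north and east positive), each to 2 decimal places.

Central angle δ = 0.9791 rad. Interpolating on the sphere with fraction f = 0.5:
P = [sin((1−f)δ)·A + sin(fδ)·B] / sin δ = 0.5665·A + 0.5665·B in Cartesian coordinates,
giving P = (0.1464, 0.9890, 0.0209), i.e. latitude 1.20°, longitude 81.58°.

1.20°, 81.58°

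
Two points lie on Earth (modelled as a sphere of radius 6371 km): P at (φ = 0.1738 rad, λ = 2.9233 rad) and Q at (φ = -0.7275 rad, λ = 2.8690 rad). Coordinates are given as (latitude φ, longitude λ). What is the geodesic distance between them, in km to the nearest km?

5751 km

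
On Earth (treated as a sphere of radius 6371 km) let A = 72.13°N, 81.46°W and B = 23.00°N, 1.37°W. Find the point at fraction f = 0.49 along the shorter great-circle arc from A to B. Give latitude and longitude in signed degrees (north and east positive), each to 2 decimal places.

The central angle between A and B is δ = 1.1368 rad.
With f = 0.49, the slerp weights are sin((1−f)δ)/sin δ = 0.6038 and sin(fδ)/sin δ = 0.5827.
Weighted sum of the unit vectors: (0.6038)·(0.0456,-0.3035,0.9518) + (0.5827)·(0.9202,-0.0220,0.3907) = (0.5637, -0.1961, 0.8024).
Converting back: φ = atan2(z, √(x²+y²)) = 53.36°, λ = atan2(y, x) = -19.18°.

53.36°, -19.18°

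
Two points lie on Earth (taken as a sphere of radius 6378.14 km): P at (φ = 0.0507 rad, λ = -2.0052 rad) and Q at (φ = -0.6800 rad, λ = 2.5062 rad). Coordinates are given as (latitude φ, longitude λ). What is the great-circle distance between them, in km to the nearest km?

Let φ₁ = 0.0507 rad, φ₂ = -0.6800 rad, and Δλ = -1.7718 rad.
cos c = sin φ₁ sin φ₂ + cos φ₁ cos φ₂ cos Δλ = (0.0507)(-0.6288) + (0.9987)(0.7776)(-0.1996) = -0.18690,
so c = arccos(-0.18690) = 1.75880 rad.
Distance = R·c = 6378.14 × 1.7588 ≈ 11218 km.

11218 km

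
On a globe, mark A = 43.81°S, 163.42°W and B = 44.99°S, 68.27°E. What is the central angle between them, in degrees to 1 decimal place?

80.0°

In radians: φ₁ = -0.7646, φ₂ = -0.7852, Δλ = -128.310° = -2.2394 rad.
Haversine: a = sin²(Δφ/2) + cos φ₁ cos φ₂ sin²(Δλ/2) = 0.0001 + (0.7216)(0.7072)(0.8100) = 0.41348.
Central angle c = 2·arcsin(√a) = 1.39688 rad.
So the angular separation is 80.0°.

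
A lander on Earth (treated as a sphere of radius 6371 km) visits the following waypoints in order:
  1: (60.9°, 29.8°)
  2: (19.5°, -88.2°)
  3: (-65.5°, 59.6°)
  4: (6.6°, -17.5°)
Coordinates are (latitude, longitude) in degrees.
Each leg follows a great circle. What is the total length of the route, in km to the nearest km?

33995 km

Leg 1→2: central angle 1.4943 rad, distance 9520.0 km.
Leg 2→3: central angle 2.2582 rad, distance 14387.0 km.
Leg 3→4: central angle 1.5834 rad, distance 10088.0 km.
Total: 9520.0 + 14387.0 + 10088.0 ≈ 33995 km.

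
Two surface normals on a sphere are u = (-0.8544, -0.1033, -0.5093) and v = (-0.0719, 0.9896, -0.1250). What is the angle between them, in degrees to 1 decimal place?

u·v = 0.0229; |u| = 1.0000, |v| = 1.0001.
cos θ = (u·v)/(|u||v|) = 0.0229, so θ = 88.7°.

88.7°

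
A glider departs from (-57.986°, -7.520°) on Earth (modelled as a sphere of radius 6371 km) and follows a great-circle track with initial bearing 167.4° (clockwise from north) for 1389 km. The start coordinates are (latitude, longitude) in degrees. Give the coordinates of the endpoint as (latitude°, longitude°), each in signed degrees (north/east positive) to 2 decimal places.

Angular distance δ = d/R = 1389/6371 = 0.21802 rad; initial bearing θ = 2.9217 rad.
sin φ₂ = sin φ₁ cos δ + cos φ₁ sin δ cos θ = (-0.8479)(0.9763) + (0.5301)(0.2163)(-0.9759) = -0.9397, so φ₂ = -70.01°.
Δλ = atan2(sin θ sin δ cos φ₁, cos δ − sin φ₁ sin φ₂) = atan2(0.0250, 0.1795) = 7.933°.
λ₂ = -7.520° + 7.933° = 0.41°.

-70.01°, 0.41°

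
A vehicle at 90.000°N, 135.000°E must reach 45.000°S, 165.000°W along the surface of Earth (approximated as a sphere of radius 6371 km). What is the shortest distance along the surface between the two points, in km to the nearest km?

With latitudes φ₁ = 90.000°, φ₂ = -45.000° and longitude difference Δλ = 60.000°:
Haversine: a = sin²(Δφ/2) + cos φ₁ cos φ₂ sin²(Δλ/2) = 0.8536 + (0.0000)(0.7071)(0.2500) = 0.85355.
Central angle c = 2·arcsin(√a) = 2.35619 rad.
Distance = R·c = 6371 × 2.3562 ≈ 15011 km.

15011 km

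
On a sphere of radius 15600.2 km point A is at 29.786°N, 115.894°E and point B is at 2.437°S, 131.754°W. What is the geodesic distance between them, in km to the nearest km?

Let φ₁ = 0.5199 rad, φ₂ = -0.0425 rad, and Δλ = 1.9609 rad.
Haversine: a = sin²(Δφ/2) + cos φ₁ cos φ₂ sin²(Δλ/2) = 0.0770 + (0.8679)(0.9991)(0.6901) = 0.67544.
Central angle c = 2·arcsin(√a) = 1.92930 rad.
Distance = R·c = 15600.2 × 1.9293 ≈ 30098 km.

30098 km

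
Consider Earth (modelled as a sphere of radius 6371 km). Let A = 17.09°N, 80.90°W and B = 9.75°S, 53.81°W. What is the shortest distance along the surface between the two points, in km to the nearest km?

Let φ₁ = 0.2983 rad, φ₂ = -0.1702 rad, and Δλ = 0.4728 rad.
cos c = sin φ₁ sin φ₂ + cos φ₁ cos φ₂ cos Δλ = (0.2939)(-0.1693) + (0.9558)(0.9856)(0.8903) = 0.78892,
so c = arccos(0.78892) = 0.66174 rad.
Distance = R·c = 6371 × 0.6617 ≈ 4216 km.

4216 km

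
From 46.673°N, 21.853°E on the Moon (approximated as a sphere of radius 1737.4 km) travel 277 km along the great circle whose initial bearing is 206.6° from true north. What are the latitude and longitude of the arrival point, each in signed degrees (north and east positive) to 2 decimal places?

Angular distance δ = d/R = 277/1737.4 = 0.15943 rad; initial bearing θ = 3.6059 rad.
sin φ₂ = sin φ₁ cos δ + cos φ₁ sin δ cos θ = (0.7274)(0.9873) + (0.6862)(0.1588)(-0.8942) = 0.6208, so φ₂ = 38.38°.
Δλ = atan2(sin θ sin δ cos φ₁, cos δ − sin φ₁ sin φ₂) = atan2(-0.0488, 0.5357) = -5.203°.
λ₂ = 21.853° − 5.203° = 16.65°.

38.38°, 16.65°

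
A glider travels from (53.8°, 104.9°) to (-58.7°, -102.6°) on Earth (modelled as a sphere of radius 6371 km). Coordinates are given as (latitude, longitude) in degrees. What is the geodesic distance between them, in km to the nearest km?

Let φ₁ = 0.9390 rad, φ₂ = -1.0245 rad, and Δλ = 2.6616 rad.
cos c = sin φ₁ sin φ₂ + cos φ₁ cos φ₂ cos Δλ = (0.8070)(-0.8545) + (0.5906)(0.5195)(-0.8870) = -0.96168,
so c = arccos(-0.96168) = 2.86385 rad.
Distance = R·c = 6371 × 2.8638 ≈ 18246 km.

18246 km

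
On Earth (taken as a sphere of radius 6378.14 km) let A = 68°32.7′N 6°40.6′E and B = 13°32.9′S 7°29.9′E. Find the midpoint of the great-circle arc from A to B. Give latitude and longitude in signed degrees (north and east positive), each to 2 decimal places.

27.50°, 7.27°

The central angle between A and B is δ = 1.4328 rad.
With f = 0.5, the slerp weights are sin((1−f)δ)/sin δ = 0.6630 and sin(fδ)/sin δ = 0.6630.
Weighted sum of the unit vectors: (0.6630)·(0.3633,0.0425,0.9307) + (0.6630)·(0.9639,0.1269,-0.2343) = (0.8799, 0.1123, 0.4617).
Converting back: φ = atan2(z, √(x²+y²)) = 27.50°, λ = atan2(y, x) = 7.27°.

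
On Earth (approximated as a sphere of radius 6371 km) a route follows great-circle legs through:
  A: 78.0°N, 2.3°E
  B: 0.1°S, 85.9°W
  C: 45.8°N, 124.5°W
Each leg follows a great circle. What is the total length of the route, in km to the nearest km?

16323 km

Leg A→B: central angle 1.5660 rad, distance 9976.8 km.
Leg B→C: central angle 0.9961 rad, distance 6346.0 km.
Total: 9976.8 + 6346.0 ≈ 16323 km.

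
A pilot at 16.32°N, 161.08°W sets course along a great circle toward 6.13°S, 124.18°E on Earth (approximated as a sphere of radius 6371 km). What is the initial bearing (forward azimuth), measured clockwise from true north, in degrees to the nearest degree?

260°

With φ₁ = 0.2848, φ₂ = -0.1070, Δλ = -1.3045 rad, the forward-azimuth formula gives
θ = atan2( sin Δλ cos φ₂ , cos φ₁ sin φ₂ − sin φ₁ cos φ₂ cos Δλ ) = atan2(-0.9592, -0.1760) = -100.40°.
Adding 360° brings this into [0°, 360°): 260°.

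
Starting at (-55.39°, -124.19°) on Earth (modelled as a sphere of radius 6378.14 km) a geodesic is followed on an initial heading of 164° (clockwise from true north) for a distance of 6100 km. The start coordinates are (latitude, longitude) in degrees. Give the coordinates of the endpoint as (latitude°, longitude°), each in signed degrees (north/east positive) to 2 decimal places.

Angular distance δ = d/R = 6100/6378.14 = 0.95639 rad; initial bearing θ = 2.8623 rad.
sin φ₂ = sin φ₁ cos δ + cos φ₁ sin δ cos θ = (-0.8230)(0.5765) + (0.5680)(0.8171)(-0.9613) = -0.9206, so φ₂ = -67.01°.
Δλ = atan2(sin θ sin δ cos φ₁, cos δ − sin φ₁ sin φ₂) = atan2(0.1279, -0.1812) = 144.779°.
λ₂ = -124.190° + 144.779° = 20.59°.

-67.01°, 20.59°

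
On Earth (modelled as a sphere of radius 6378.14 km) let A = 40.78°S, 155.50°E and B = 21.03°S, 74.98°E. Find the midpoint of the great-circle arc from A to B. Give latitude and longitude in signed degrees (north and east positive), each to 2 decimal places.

The central angle between A and B is δ = 1.2124 rad.
With f = 0.5, the slerp weights are sin((1−f)δ)/sin δ = 0.6084 and sin(fδ)/sin δ = 0.6084.
Weighted sum of the unit vectors: (0.6084)·(-0.6890,0.3140,-0.6532) + (0.6084)·(0.2419,0.9015,-0.3589) = (-0.2720, 0.7395, -0.6157).
Converting back: φ = atan2(z, √(x²+y²)) = -38.00°, λ = atan2(y, x) = 110.20°.

-38.00°, 110.20°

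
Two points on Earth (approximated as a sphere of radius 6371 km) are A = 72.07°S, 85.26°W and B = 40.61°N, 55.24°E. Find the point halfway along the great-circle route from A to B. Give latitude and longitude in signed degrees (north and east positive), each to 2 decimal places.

-28.34°, 34.66°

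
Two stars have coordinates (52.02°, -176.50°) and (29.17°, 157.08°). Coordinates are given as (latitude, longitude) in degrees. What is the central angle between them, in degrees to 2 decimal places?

30.07°

Let φ₁ = 0.9079 rad, φ₂ = 0.5091 rad, and Δλ = -0.4611 rad.
Haversine: a = sin²(Δφ/2) + cos φ₁ cos φ₂ sin²(Δλ/2) = 0.0392 + (0.6154)(0.8732)(0.0522) = 0.06730.
Central angle c = 2·arcsin(√a) = 0.52484 rad.
So the angular separation is 30.07°.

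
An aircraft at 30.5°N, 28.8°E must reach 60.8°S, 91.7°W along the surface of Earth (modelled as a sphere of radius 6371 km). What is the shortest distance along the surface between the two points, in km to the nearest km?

With latitudes φ₁ = 30.500°, φ₂ = -60.800° and longitude difference Δλ = -120.500°:
Haversine: a = sin²(Δφ/2) + cos φ₁ cos φ₂ sin²(Δλ/2) = 0.5113 + (0.8616)(0.4879)(0.7538) = 0.82819.
Central angle c = 2·arcsin(√a) = 2.28682 rad.
Distance = R·c = 6371 × 2.2868 ≈ 14569 km.

14569 km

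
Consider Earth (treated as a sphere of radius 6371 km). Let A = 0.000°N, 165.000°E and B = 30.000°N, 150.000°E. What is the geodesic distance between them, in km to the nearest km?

3695 km

In radians: φ₁ = 0.0000, φ₂ = 0.5236, Δλ = -15.000° = -0.2618 rad.
cos c = sin φ₁ sin φ₂ + cos φ₁ cos φ₂ cos Δλ = (0.0000)(0.5000) + (1.0000)(0.8660)(0.9659) = 0.83652,
so c = arccos(0.83652) = 0.57990 rad.
Distance = R·c = 6371 × 0.5799 ≈ 3695 km.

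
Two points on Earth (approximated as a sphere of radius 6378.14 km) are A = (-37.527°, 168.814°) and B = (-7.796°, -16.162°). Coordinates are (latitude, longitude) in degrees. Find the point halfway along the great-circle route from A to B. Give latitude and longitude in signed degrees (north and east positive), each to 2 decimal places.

-74.10°, -35.08°

The central angle between A and B is δ = 2.3464 rad.
With f = 0.5, the slerp weights are sin((1−f)δ)/sin δ = 1.2913 and sin(fδ)/sin δ = 1.2913.
Weighted sum of the unit vectors: (1.2913)·(-0.7780,0.1539,-0.6091) + (1.2913)·(0.9516,-0.2758,-0.1356) = (0.2242, -0.1575, -0.9617).
Converting back: φ = atan2(z, √(x²+y²)) = -74.10°, λ = atan2(y, x) = -35.08°.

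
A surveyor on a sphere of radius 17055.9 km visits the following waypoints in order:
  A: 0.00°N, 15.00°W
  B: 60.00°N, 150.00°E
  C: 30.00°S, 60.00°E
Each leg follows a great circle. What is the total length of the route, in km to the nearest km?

Leg A→B: central angle 2.0748 rad, distance 35388.1 km.
Leg B→C: central angle 2.0186 rad, distance 34429.5 km.
Total: 35388.1 + 34429.5 ≈ 69818 km.

69818 km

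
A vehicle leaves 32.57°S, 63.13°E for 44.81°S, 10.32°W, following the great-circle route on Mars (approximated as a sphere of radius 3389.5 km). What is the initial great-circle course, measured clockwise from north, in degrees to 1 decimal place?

234.5°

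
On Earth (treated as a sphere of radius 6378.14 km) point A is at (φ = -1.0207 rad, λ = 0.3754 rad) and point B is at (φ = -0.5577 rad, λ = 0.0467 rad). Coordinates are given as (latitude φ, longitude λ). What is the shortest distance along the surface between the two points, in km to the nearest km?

Let φ₁ = -1.0207 rad, φ₂ = -0.5577 rad, and Δλ = -0.3287 rad.
cos c = sin φ₁ sin φ₂ + cos φ₁ cos φ₂ cos Δλ = (-0.8525)(-0.5292) + (0.5228)(0.8485)(0.9465) = 0.87097,
so c = arccos(0.87097) = 0.51362 rad.
Distance = R·c = 6378.14 × 0.5136 ≈ 3276 km.

3276 km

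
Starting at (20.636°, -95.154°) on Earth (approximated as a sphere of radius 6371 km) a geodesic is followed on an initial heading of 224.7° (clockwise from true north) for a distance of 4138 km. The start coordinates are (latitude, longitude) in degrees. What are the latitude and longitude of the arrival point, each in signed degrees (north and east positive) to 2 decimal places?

-6.99°, -120.53°

Angular distance δ = d/R = 4138/6371 = 0.64951 rad; initial bearing θ = 3.9218 rad.
sin φ₂ = sin φ₁ cos δ + cos φ₁ sin δ cos θ = (0.3524)(0.7964) + (0.9358)(0.6048)(-0.7108) = -0.1216, so φ₂ = -6.99°.
Δλ = atan2(sin θ sin δ cos φ₁, cos δ − sin φ₁ sin φ₂) = atan2(-0.3981, 0.8393) = -25.378°.
λ₂ = -95.154° − 25.378° = -120.53°.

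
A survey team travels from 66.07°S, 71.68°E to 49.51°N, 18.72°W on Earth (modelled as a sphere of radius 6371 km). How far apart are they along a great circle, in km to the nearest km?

14921 km

With latitudes φ₁ = -66.070°, φ₂ = 49.510° and longitude difference Δλ = -90.400°:
Haversine: a = sin²(Δφ/2) + cos φ₁ cos φ₂ sin²(Δλ/2) = 0.7159 + (0.4056)(0.6493)(0.5035) = 0.84849.
Central angle c = 2·arcsin(√a) = 2.34198 rad.
Distance = R·c = 6371 × 2.3420 ≈ 14921 km.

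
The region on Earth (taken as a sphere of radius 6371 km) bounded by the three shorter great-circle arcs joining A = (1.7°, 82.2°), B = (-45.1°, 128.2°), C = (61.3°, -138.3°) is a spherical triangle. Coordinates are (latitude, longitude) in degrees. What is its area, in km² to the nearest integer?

76750493 km²

Side lengths (central angles): a = 2.2679, b = 1.9166, c = 1.0825 rad; semiperimeter s = 2.6335.
By l'Huilier's theorem, tan(E/4) = √[tan(s/2) tan((s−a)/2) tan((s−b)/2) tan((s−c)/2)], giving spherical excess E = 1.8909 rad.
Area = E·R² = 1.8909 × (6371)² ≈ 76750493 km².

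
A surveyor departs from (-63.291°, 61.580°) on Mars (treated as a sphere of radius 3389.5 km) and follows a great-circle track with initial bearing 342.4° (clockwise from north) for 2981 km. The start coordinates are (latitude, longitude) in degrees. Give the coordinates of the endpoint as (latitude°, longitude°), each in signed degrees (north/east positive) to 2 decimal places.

Angular distance δ = d/R = 2981/3389.5 = 0.87948 rad; initial bearing θ = 5.9760 rad.
sin φ₂ = sin φ₁ cos δ + cos φ₁ sin δ cos θ = (-0.8933)(0.6376) + (0.4495)(0.7704)(0.9532) = -0.2395, so φ₂ = -13.86°.
Δλ = atan2(sin θ sin δ cos φ₁, cos δ − sin φ₁ sin φ₂) = atan2(-0.1047, 0.4236) = -13.882°.
λ₂ = 61.580° − 13.882° = 47.70°.

-13.86°, 47.70°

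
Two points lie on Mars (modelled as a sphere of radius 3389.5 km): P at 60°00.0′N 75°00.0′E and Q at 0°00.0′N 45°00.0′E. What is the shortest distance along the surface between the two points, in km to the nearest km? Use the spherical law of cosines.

Let φ₁ = 1.0472 rad, φ₂ = 0.0000 rad, and Δλ = -0.5236 rad.
cos c = sin φ₁ sin φ₂ + cos φ₁ cos φ₂ cos Δλ = (0.8660)(0.0000) + (0.5000)(1.0000)(0.8660) = 0.43301,
so c = arccos(0.43301) = 1.12296 rad.
Distance = R·c = 3389.5 × 1.1230 ≈ 3806 km.

3806 km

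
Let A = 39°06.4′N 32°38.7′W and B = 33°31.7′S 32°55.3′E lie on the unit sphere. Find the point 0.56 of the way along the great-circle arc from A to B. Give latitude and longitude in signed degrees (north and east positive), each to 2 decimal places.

The central angle between A and B is δ = 1.6517 rad.
With f = 0.56, the slerp weights are sin((1−f)δ)/sin δ = 0.6666 and sin(fδ)/sin δ = 0.8012.
Weighted sum of the unit vectors: (0.6666)·(0.6534,-0.4186,0.6308) + (0.8012)·(0.6997,0.4531,-0.5523) = (0.9962, 0.0840, -0.0221).
Converting back: φ = atan2(z, √(x²+y²)) = -1.26°, λ = atan2(y, x) = 4.82°.

-1.26°, 4.82°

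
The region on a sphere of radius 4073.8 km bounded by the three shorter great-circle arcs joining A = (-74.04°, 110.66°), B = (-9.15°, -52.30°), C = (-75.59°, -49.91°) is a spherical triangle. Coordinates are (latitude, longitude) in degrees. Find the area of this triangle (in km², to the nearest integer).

976903 km²

Side lengths (central angles): a = 1.1598, b = 0.5223, c = 1.6777 rad; semiperimeter s = 1.6799.
By l'Huilier's theorem, tan(E/4) = √[tan(s/2) tan((s−a)/2) tan((s−b)/2) tan((s−c)/2)], giving spherical excess E = 0.0589 rad.
Area = E·R² = 0.0589 × (4073.8)² ≈ 976903 km².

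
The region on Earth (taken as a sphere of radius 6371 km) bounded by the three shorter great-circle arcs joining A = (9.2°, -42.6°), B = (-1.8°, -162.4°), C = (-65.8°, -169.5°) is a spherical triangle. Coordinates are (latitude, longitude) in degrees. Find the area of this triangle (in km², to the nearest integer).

76721886 km²

Side lengths (central angles): a = 1.1205, b = 1.9701, c = 2.0890 rad; semiperimeter s = 2.5898.
By l'Huilier's theorem, tan(E/4) = √[tan(s/2) tan((s−a)/2) tan((s−b)/2) tan((s−c)/2)], giving spherical excess E = 1.8902 rad.
Area = E·R² = 1.8902 × (6371)² ≈ 76721886 km².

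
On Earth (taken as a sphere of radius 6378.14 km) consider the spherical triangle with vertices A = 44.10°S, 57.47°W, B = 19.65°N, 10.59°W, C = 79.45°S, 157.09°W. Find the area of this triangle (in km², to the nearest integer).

21088550 km²

Side lengths (central angles): a = 2.0651, b = 0.8471, c = 1.3405 rad; semiperimeter s = 2.1263.
By l'Huilier's theorem, tan(E/4) = √[tan(s/2) tan((s−a)/2) tan((s−b)/2) tan((s−c)/2)], giving spherical excess E = 0.5184 rad.
Area = E·R² = 0.5184 × (6378.14)² ≈ 21088550 km².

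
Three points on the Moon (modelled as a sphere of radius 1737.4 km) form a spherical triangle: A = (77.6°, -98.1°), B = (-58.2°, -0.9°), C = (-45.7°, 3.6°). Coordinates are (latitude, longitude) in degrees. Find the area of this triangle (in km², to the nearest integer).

1080979 km²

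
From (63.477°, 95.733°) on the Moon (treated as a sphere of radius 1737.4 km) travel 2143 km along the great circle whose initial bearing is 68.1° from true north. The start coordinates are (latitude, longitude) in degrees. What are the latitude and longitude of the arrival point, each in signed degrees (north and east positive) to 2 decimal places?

Angular distance δ = d/R = 2143/1737.4 = 1.23345 rad; initial bearing θ = 1.1886 rad.
sin φ₂ = sin φ₁ cos δ + cos φ₁ sin δ cos θ = (0.8948)(0.3310) + (0.4466)(0.9436)(0.3730) = 0.4533, so φ₂ = 26.96°.
Δλ = atan2(sin θ sin δ cos φ₁, cos δ − sin φ₁ sin φ₂) = atan2(0.3910, -0.0746) = 100.806°.
λ₂ = 95.733° + 100.806° = 196.54° → -163.46° after wrapping to (−180°, 180°].

26.96°, -163.46°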